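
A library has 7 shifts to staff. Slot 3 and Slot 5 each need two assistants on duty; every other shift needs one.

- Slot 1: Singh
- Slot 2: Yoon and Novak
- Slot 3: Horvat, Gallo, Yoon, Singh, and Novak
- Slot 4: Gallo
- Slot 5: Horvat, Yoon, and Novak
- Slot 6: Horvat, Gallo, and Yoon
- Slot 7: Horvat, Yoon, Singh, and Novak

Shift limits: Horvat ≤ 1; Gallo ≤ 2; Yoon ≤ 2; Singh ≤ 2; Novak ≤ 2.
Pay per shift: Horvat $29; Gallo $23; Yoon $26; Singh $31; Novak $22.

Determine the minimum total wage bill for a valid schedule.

Slot 1 can only be covered by Singh, so that assignment is forced.
Slot 4 can only be covered by Gallo, so that assignment is forced.
Picking the cheapest available assistant for each shift independently would cost $214, but that ignores the shift limits.
An optimal schedule: Slot 1→Singh, Slot 2→Yoon, Slot 3→Singh+Novak, Slot 4→Gallo, Slot 5→Horvat+Yoon, Slot 6→Gallo, Slot 7→Novak.
Total: 31 + 26 + 31 + 22 + 23 + 29 + 26 + 23 + 22 = $233.

$233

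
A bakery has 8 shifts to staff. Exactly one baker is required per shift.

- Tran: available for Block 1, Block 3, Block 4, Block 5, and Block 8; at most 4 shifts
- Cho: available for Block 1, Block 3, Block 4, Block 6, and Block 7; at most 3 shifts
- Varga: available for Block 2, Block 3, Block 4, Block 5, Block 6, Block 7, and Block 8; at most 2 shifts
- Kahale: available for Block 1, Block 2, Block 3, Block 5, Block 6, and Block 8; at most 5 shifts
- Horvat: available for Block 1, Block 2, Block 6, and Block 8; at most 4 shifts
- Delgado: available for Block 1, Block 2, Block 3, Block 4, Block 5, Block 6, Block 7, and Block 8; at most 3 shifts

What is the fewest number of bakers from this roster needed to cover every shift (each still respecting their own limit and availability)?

2

8 slots to fill and no one can take more than 5, so at least ⌈8/5⌉ = 2 bakers are needed.
Cho and Kahale alone can cover everything: Block 1→Cho, Block 2→Kahale, Block 3→Kahale, Block 4→Cho, Block 5→Kahale, Block 6→Kahale, Block 7→Cho, Block 8→Kahale.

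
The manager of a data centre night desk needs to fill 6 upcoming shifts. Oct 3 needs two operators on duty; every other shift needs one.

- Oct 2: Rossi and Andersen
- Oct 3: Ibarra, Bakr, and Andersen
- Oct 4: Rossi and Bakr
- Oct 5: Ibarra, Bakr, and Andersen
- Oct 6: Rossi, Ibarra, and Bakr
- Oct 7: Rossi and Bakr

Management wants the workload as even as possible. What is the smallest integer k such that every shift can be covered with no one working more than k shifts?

2

With 4 operators and 7 worker-slots to fill, someone must work at least ⌈7/4⌉ = 2 shifts, so k ≥ 2.
k = 2 works: Oct 2→Rossi, Oct 3→Ibarra+Bakr, Oct 4→Rossi, Oct 5→Andersen, Oct 6→Ibarra, Oct 7→Bakr.
Loads: Rossi 2, Ibarra 2, Bakr 2, Andersen 1 — all ≤ 2.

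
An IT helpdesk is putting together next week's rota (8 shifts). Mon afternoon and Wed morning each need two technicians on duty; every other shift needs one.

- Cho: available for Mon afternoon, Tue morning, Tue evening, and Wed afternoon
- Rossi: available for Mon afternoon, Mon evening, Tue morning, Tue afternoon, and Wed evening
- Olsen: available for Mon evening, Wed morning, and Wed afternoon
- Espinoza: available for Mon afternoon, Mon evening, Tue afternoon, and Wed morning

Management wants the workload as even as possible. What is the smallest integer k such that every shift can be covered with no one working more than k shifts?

3

With 4 technicians and 10 worker-slots to fill, someone must work at least ⌈10/4⌉ = 3 shifts, so k ≥ 3.
k = 3 works: Mon afternoon→Rossi+Espinoza, Mon evening→Olsen, Tue morning→Cho, Tue afternoon→Rossi, Tue evening→Cho, Wed morning→Olsen+Espinoza, Wed afternoon→Cho, Wed evening→Rossi.
Loads: Cho 3, Rossi 3, Olsen 2, Espinoza 2 — all ≤ 3.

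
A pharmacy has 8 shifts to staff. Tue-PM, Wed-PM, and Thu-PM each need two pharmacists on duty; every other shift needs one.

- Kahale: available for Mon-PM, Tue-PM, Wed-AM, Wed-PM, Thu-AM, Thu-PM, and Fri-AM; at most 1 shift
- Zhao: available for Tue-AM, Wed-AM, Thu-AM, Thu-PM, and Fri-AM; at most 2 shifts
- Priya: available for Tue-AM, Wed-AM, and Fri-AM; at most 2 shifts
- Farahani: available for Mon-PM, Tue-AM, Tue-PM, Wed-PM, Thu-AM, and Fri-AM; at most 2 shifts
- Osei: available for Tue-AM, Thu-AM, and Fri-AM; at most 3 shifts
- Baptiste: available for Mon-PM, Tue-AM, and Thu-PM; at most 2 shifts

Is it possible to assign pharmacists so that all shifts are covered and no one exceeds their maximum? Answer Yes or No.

No

Total capacity is 12 and 11 slots are needed, so capacity alone doesn't rule it out.
Shifts {Tue-PM, Wed-PM} need 4 worker-slots in total, but the pharmacists available for any of those shifts (Kahale and Farahani) can supply at most 3 among them. So no valid schedule exists.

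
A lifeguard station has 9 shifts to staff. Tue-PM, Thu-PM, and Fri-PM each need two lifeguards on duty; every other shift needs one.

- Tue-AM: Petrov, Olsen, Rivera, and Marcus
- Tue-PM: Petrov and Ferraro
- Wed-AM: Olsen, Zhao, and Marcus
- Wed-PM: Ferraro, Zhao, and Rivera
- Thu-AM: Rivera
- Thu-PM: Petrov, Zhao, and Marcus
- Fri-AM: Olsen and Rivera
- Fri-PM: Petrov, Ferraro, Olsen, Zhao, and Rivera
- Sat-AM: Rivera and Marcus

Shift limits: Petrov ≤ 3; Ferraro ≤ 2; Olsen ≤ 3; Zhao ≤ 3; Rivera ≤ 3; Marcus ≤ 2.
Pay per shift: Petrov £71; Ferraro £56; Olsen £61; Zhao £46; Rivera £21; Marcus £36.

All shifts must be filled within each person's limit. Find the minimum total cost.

£517

Tue-PM can only be covered by Petrov and Ferraro, so that assignment is forced.
Thu-AM can only be covered by Rivera, so that assignment is forced.
Picking the cheapest available lifeguard for each shift independently would cost £417, but that ignores the shift limits.
An optimal schedule: Tue-AM→Olsen, Tue-PM→Ferraro+Petrov, Wed-AM→Marcus, Wed-PM→Zhao, Thu-AM→Rivera, Thu-PM→Marcus+Zhao, Fri-AM→Rivera, Fri-PM→Zhao+Ferraro, Sat-AM→Rivera.
Total: 61 + 56 + 71 + 36 + 46 + 21 + 36 + 46 + 21 + 46 + 56 + 21 = £517.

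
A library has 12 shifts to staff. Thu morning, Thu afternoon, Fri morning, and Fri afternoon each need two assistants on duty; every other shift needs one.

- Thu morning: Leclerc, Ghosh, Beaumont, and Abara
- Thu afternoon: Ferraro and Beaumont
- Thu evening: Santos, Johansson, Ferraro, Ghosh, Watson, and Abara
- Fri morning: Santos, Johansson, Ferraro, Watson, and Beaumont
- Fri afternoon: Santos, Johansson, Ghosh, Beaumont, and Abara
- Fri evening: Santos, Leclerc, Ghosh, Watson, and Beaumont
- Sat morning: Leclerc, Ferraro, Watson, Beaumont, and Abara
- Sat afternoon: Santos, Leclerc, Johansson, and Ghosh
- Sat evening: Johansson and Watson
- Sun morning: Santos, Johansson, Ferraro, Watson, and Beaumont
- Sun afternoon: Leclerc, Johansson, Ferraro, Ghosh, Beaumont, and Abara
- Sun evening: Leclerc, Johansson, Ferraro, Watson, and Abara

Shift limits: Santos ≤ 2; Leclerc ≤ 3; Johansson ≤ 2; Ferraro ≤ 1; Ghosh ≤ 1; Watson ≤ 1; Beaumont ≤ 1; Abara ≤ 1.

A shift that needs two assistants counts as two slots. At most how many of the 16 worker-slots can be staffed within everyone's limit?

12

Total capacity across all assistants is 2+3+2+1+1+1+1+1 = 12, and 16 slots are needed, so at most 12 can be filled.
An assignment achieving 12: Thu morning→Leclerc+Ghosh, Thu afternoon→Ferraro+Beaumont, Fri morning→Santos+Johansson, Fri afternoon→Abara, Fri evening→Leclerc, Sat morning→Leclerc, Sat afternoon→Santos, Sat evening→Johansson, Sun morning→Watson.
Loads: Santos 2/2, Leclerc 3/3, Johansson 2/2, Ferraro 1/1, Ghosh 1/1, Watson 1/1, Beaumont 1/1, Abara 1/1.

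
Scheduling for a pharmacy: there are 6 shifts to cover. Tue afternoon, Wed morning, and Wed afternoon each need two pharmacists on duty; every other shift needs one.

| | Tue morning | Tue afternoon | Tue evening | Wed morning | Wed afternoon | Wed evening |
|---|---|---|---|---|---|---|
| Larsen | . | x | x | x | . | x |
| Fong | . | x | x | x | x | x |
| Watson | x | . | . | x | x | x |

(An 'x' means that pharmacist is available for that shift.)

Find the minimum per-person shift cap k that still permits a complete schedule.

3

With 3 pharmacists and 9 worker-slots to fill, someone must work at least ⌈9/3⌉ = 3 shifts, so k ≥ 3.
k = 3 works: Tue morning→Watson, Tue afternoon→Larsen+Fong, Tue evening→Larsen, Wed morning→Larsen+Fong, Wed afternoon→Fong+Watson, Wed evening→Watson.
Loads: Larsen 3, Fong 3, Watson 3 — all ≤ 3.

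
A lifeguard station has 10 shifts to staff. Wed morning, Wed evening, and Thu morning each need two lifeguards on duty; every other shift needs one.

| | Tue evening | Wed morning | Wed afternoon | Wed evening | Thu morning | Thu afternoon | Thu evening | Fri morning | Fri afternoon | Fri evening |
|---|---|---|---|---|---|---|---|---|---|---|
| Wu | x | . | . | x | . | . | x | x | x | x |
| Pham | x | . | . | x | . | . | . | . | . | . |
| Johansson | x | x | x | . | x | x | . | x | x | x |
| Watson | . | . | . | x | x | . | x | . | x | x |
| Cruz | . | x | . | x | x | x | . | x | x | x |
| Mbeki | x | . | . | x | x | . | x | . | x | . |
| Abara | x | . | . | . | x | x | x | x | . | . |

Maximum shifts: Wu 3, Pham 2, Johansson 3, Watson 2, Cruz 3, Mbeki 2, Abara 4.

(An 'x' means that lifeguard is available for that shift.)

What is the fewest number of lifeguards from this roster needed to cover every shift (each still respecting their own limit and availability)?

4

13 slots to fill and no one can take more than 4, so at least ⌈13/4⌉ = 4 lifeguards are needed.
Wu, Johansson, Cruz, and Abara alone can cover everything: Tue evening→Abara, Wed morning→Johansson+Cruz, Wed afternoon→Johansson, Wed evening→Wu+Cruz, Thu morning→Johansson+Abara, Thu afternoon→Abara, Thu evening→Wu, Fri morning→Abara, Fri afternoon→Wu, Fri evening→Cruz.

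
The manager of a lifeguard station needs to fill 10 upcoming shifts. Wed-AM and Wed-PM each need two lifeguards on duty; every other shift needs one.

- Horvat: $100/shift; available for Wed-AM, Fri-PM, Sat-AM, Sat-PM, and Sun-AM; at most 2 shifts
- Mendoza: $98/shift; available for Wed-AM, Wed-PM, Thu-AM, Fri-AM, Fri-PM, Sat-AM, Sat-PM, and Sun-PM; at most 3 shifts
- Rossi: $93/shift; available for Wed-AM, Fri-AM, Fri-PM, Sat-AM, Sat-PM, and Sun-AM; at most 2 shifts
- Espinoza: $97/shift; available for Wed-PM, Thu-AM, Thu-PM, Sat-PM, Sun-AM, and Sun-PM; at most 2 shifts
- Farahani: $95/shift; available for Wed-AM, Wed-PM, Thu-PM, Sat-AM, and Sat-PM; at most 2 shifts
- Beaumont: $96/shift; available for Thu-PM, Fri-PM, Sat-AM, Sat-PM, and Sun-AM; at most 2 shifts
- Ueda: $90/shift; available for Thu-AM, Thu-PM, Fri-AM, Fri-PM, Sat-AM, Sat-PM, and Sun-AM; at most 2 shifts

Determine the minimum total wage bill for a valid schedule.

Picking the cheapest available lifeguard for each shift independently would cost $1107, but that ignores the shift limits.
An optimal schedule: Wed-AM→Rossi+Mendoza, Wed-PM→Farahani+Espinoza, Thu-AM→Ueda, Thu-PM→Farahani, Fri-AM→Ueda, Fri-PM→Rossi, Sat-AM→Beaumont, Sat-PM→Mendoza, Sun-AM→Beaumont, Sun-PM→Espinoza.
Total: 93 + 98 + 95 + 97 + 90 + 95 + 90 + 93 + 96 + 98 + 96 + 97 = $1138.

$1138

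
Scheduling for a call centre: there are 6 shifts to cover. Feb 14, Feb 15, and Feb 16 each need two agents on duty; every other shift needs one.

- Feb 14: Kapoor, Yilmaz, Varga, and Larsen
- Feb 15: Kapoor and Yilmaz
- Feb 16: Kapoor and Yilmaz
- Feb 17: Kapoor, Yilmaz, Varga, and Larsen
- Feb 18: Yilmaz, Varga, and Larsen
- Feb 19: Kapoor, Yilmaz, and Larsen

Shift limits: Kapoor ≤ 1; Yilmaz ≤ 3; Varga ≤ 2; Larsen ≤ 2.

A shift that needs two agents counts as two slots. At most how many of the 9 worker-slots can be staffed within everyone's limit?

8

Total capacity across all agents is 1+3+2+2 = 8, and 9 slots are needed, so at most 8 can be filled.
An assignment achieving 8: Feb 14→Varga+Larsen, Feb 15→Kapoor+Yilmaz, Feb 16→Yilmaz, Feb 17→Varga, Feb 18→Yilmaz, Feb 19→Larsen.
Loads: Kapoor 1/1, Yilmaz 3/3, Varga 2/2, Larsen 2/2.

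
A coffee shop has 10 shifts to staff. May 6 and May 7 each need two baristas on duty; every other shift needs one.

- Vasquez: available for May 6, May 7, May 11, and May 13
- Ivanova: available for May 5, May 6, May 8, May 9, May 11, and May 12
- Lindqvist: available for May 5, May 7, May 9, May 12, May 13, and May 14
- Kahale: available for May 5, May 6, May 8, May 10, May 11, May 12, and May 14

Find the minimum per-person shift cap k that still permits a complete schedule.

3

With 4 baristas and 12 worker-slots to fill, someone must work at least ⌈12/4⌉ = 3 shifts, so k ≥ 3.
k = 3 works: May 5→Ivanova, May 6→Vasquez+Kahale, May 7→Vasquez+Lindqvist, May 8→Ivanova, May 9→Ivanova, May 10→Kahale, May 11→Kahale, May 12→Lindqvist, May 13→Vasquez, May 14→Lindqvist.
Loads: Vasquez 3, Ivanova 3, Lindqvist 3, Kahale 3 — all ≤ 3.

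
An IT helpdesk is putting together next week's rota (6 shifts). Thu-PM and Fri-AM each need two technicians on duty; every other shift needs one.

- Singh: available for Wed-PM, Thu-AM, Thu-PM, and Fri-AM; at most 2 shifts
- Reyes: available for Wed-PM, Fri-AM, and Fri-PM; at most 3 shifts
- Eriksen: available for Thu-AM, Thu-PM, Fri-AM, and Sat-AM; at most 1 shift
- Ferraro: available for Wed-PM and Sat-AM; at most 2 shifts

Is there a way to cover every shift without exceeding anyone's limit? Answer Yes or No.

No

Total capacity is 8 and 8 slots are needed, so capacity alone doesn't rule it out.
Shifts {Thu-AM, Thu-PM, Fri-AM} need 5 worker-slots in total, but the technicians available for any of those shifts (Singh, Reyes, and Eriksen) can supply at most 4 among them. So no valid schedule exists.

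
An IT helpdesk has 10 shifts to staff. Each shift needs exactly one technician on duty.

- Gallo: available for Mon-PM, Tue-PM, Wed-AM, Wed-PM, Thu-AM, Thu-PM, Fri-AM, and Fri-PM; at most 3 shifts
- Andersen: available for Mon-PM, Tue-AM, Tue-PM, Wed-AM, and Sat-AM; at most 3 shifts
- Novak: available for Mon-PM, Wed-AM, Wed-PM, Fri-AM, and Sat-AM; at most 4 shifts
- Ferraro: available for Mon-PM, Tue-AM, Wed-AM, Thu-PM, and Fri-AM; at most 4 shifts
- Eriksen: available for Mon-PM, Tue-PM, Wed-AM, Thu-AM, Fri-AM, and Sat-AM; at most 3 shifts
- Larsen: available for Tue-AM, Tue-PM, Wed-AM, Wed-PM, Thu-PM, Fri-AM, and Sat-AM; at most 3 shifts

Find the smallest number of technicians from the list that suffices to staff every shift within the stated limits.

10 slots to fill and no one can take more than 4, so at least ⌈10/4⌉ = 3 technicians are needed.
Gallo, Andersen, and Novak alone can cover everything: Mon-PM→Novak, Tue-AM→Andersen, Tue-PM→Andersen, Wed-AM→Novak, Wed-PM→Novak, Thu-AM→Gallo, Thu-PM→Gallo, Fri-AM→Novak, Fri-PM→Gallo, Sat-AM→Andersen.

3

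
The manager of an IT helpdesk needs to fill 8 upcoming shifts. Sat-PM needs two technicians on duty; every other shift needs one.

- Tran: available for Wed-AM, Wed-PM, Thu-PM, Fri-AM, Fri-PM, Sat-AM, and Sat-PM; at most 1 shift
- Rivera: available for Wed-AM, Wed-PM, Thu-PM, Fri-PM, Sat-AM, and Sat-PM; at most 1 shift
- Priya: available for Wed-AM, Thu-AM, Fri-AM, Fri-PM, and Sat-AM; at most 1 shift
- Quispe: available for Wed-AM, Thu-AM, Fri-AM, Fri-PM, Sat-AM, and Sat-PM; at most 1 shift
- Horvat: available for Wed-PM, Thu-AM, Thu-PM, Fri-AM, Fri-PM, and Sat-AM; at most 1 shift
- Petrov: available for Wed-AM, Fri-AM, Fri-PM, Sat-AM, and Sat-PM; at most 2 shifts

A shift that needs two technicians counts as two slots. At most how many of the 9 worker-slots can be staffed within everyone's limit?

Total capacity across all technicians is 1+1+1+1+1+2 = 7, and 9 slots are needed, so at most 7 can be filled.
An assignment achieving 7: Wed-AM→Petrov, Wed-PM→Tran, Thu-AM→Priya, Thu-PM→Rivera, Fri-AM→Horvat, Sat-PM→Quispe+Petrov.
Loads: Tran 1/1, Rivera 1/1, Priya 1/1, Quispe 1/1, Horvat 1/1, Petrov 2/2.

7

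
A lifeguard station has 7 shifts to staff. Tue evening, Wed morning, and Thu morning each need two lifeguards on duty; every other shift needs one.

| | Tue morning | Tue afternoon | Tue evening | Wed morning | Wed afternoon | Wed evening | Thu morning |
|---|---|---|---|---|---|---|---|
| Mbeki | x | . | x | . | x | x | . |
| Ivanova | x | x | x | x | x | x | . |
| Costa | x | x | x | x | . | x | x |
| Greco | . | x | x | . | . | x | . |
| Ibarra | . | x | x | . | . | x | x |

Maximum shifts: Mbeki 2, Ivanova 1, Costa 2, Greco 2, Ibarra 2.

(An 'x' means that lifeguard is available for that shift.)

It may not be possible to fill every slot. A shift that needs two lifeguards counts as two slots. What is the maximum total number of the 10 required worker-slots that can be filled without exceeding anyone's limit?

Total capacity across all lifeguards is 2+1+2+2+2 = 9, and 10 slots are needed, so at most 9 can be filled.
An assignment achieving 9: Tue morning→Mbeki, Tue afternoon→Greco, Tue evening→Greco+Ibarra, Wed morning→Ivanova+Costa, Wed afternoon→Mbeki, Thu morning→Costa+Ibarra.
Loads: Mbeki 2/2, Ivanova 1/1, Costa 2/2, Greco 2/2, Ibarra 2/2.

9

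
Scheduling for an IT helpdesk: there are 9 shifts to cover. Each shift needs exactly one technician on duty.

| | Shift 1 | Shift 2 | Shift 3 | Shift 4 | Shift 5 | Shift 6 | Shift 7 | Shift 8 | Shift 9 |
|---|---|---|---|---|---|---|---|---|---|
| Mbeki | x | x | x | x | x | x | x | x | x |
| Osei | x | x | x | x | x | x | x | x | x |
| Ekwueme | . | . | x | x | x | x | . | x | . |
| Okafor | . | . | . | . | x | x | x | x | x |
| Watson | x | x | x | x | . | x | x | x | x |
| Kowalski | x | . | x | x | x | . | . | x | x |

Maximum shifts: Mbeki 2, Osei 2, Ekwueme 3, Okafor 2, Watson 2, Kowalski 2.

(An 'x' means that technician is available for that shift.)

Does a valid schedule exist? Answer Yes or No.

Yes

One valid schedule: Shift 1→Mbeki, Shift 2→Mbeki, Shift 3→Osei, Shift 4→Ekwueme, Shift 5→Ekwueme, Shift 6→Ekwueme, Shift 7→Osei, Shift 8→Okafor, Shift 9→Okafor.
Loads: Mbeki 2/2, Osei 2/2, Ekwueme 3/3, Okafor 2/2, Watson 0/2, Kowalski 0/2 — all within limits.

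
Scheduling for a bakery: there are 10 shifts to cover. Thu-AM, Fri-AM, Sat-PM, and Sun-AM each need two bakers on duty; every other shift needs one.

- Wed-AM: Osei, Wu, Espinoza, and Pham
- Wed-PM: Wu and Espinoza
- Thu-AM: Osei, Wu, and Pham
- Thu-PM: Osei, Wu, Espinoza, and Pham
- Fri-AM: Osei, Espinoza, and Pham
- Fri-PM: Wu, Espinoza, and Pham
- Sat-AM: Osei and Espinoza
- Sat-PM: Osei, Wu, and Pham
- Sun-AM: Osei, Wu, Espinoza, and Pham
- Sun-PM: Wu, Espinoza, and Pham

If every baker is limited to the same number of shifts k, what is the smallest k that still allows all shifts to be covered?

4

With 4 bakers and 14 worker-slots to fill, someone must work at least ⌈14/4⌉ = 4 shifts, so k ≥ 4.
k = 4 works: Wed-AM→Espinoza, Wed-PM→Wu, Thu-AM→Osei+Wu, Thu-PM→Pham, Fri-AM→Osei+Espinoza, Fri-PM→Wu, Sat-AM→Osei, Sat-PM→Osei+Wu, Sun-AM→Espinoza+Pham, Sun-PM→Espinoza.
Loads: Osei 4, Wu 4, Espinoza 4, Pham 2 — all ≤ 4.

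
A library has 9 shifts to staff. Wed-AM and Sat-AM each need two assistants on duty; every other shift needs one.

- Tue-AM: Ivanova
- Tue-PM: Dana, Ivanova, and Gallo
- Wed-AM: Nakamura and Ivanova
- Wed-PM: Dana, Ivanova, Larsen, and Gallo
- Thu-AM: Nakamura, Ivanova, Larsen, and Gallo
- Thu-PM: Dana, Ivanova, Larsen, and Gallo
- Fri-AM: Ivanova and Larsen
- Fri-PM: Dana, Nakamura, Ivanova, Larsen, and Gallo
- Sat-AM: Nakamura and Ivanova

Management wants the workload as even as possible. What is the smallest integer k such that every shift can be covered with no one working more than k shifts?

With 5 assistants and 11 worker-slots to fill, someone must work at least ⌈11/5⌉ = 3 shifts, so k ≥ 3.
k = 3 works: Tue-AM→Ivanova, Tue-PM→Dana, Wed-AM→Nakamura+Ivanova, Wed-PM→Dana, Thu-AM→Nakamura, Thu-PM→Dana, Fri-AM→Larsen, Fri-PM→Larsen, Sat-AM→Nakamura+Ivanova.
Loads: Dana 3, Nakamura 3, Ivanova 3, Larsen 2, Gallo 0 — all ≤ 3.

3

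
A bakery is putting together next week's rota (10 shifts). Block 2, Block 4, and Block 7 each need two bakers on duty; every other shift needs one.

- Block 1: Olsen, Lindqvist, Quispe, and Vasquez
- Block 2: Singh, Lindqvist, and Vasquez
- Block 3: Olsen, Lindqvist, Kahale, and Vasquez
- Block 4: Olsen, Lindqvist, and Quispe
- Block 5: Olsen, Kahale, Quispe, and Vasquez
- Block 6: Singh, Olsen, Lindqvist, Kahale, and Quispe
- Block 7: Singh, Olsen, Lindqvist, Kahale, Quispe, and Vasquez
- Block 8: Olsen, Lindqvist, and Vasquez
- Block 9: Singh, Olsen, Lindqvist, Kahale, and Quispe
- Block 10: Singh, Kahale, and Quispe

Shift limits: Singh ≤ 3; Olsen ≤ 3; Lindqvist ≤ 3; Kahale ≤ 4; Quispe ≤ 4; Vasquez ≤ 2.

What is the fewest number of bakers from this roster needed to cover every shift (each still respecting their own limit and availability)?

4

13 slots to fill and no one can take more than 4, so at least ⌈13/4⌉ = 4 bakers are needed.
Singh, Olsen, Lindqvist, and Kahale alone can cover everything: Block 1→Olsen, Block 2→Singh+Lindqvist, Block 3→Kahale, Block 4→Olsen+Lindqvist, Block 5→Olsen, Block 6→Kahale, Block 7→Singh+Kahale, Block 8→Lindqvist, Block 9→Kahale, Block 10→Singh.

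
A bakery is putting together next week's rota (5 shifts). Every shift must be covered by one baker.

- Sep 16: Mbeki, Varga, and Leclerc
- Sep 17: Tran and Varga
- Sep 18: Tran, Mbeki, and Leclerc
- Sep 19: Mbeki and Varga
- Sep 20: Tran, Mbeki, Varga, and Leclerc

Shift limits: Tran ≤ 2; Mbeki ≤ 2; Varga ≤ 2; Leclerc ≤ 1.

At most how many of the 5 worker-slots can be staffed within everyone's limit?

Total capacity across all bakers is 2+2+2+1 = 7, and 5 slots are needed, so at most 5 can be filled.
An assignment achieving 5: Sep 16→Mbeki, Sep 17→Tran, Sep 18→Tran, Sep 19→Mbeki, Sep 20→Varga.
Loads: Tran 2/2, Mbeki 2/2, Varga 1/2, Leclerc 0/1.

5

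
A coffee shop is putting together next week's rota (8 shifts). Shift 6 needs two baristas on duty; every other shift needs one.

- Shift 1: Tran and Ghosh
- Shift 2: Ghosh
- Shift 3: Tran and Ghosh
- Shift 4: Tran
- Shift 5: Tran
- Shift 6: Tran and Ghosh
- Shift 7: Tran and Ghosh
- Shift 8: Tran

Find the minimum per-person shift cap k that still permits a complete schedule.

With 2 baristas and 9 worker-slots to fill, someone must work at least ⌈9/2⌉ = 5 shifts, so k ≥ 5.
k = 5 works: Shift 1→Tran, Shift 2→Ghosh, Shift 3→Ghosh, Shift 4→Tran, Shift 5→Tran, Shift 6→Tran+Ghosh, Shift 7→Ghosh, Shift 8→Tran.
Loads: Tran 5, Ghosh 4 — all ≤ 5.

5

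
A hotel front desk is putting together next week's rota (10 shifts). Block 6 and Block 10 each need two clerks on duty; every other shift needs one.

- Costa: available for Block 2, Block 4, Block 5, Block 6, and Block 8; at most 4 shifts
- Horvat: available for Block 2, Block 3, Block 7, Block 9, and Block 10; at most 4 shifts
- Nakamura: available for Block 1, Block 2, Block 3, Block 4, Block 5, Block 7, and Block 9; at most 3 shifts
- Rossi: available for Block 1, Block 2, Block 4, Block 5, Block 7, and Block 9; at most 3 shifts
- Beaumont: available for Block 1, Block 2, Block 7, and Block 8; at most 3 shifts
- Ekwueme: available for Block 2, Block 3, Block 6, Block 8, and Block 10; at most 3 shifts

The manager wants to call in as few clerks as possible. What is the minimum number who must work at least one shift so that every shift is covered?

12 slots to fill and no one can take more than 4, so at least ⌈12/4⌉ = 3 clerks are needed.
Any 3 clerks together have capacity at most 4+4+3 = 11 < 12 slots, so 3 can never suffice.
Costa, Horvat, Nakamura, and Ekwueme alone can cover everything: Block 1→Nakamura, Block 2→Nakamura, Block 3→Horvat, Block 4→Costa, Block 5→Costa, Block 6→Costa+Ekwueme, Block 7→Horvat, Block 8→Costa, Block 9→Horvat, Block 10→Horvat+Ekwueme.

4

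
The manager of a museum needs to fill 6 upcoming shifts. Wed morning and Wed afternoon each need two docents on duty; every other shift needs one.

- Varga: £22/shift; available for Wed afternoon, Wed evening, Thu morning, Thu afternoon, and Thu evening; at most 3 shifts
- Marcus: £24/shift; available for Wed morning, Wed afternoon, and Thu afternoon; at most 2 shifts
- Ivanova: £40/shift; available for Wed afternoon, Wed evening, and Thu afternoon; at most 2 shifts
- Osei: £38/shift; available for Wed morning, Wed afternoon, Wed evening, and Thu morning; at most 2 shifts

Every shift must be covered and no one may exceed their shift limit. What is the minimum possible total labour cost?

£230

Wed morning can only be covered by Marcus and Osei, so that assignment is forced.
Thu evening can only be covered by Varga, so that assignment is forced.
Picking the cheapest available docent for each shift independently would cost £196, but that ignores the shift limits.
An optimal schedule: Wed morning→Marcus+Osei, Wed afternoon→Ivanova+Osei, Wed evening→Varga, Thu morning→Varga, Thu afternoon→Marcus, Thu evening→Varga.
Total: 24 + 38 + 40 + 38 + 22 + 22 + 24 + 22 = £230.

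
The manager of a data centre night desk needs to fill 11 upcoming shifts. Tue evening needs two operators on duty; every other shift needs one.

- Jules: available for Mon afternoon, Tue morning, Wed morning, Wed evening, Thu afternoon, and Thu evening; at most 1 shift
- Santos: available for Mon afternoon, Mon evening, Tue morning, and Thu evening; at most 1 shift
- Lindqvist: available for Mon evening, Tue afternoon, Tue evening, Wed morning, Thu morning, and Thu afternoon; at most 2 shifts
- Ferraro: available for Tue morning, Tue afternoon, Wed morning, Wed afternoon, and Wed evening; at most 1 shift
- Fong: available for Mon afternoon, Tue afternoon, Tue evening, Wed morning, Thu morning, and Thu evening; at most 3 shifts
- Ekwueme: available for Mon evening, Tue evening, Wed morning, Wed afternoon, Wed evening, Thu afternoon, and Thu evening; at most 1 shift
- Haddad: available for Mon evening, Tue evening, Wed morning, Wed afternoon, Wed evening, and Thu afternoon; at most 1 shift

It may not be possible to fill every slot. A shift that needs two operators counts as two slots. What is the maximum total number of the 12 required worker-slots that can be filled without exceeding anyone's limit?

10

Total capacity across all operators is 1+1+2+1+3+1+1 = 10, and 12 slots are needed, so at most 10 can be filled.
An assignment achieving 10: Mon afternoon→Jules, Mon evening→Ekwueme, Tue morning→Santos, Tue afternoon→Lindqvist, Tue evening→Fong+Haddad, Wed morning→Fong, Wed afternoon→Ferraro, Thu morning→Lindqvist, Thu evening→Fong.
Loads: Jules 1/1, Santos 1/1, Lindqvist 2/2, Ferraro 1/1, Fong 3/3, Ekwueme 1/1, Haddad 1/1.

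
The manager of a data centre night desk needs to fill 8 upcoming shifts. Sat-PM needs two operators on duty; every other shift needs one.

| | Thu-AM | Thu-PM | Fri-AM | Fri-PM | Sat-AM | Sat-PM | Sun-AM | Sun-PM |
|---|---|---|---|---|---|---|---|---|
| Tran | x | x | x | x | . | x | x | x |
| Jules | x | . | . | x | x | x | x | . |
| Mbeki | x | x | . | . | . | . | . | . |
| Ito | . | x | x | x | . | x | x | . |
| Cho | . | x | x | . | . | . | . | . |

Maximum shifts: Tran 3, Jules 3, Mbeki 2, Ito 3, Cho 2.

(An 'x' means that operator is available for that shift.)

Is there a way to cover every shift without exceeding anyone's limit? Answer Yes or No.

Yes

Sat-AM can only be covered by Jules, so that assignment is forced.
Sun-PM can only be covered by Tran, so that assignment is forced.
One valid schedule: Thu-AM→Tran, Thu-PM→Mbeki, Fri-AM→Tran, Fri-PM→Jules, Sat-AM→Jules, Sat-PM→Jules+Ito, Sun-AM→Ito, Sun-PM→Tran.
Loads: Tran 3/3, Jules 3/3, Mbeki 1/2, Ito 2/3, Cho 0/2 — all within limits.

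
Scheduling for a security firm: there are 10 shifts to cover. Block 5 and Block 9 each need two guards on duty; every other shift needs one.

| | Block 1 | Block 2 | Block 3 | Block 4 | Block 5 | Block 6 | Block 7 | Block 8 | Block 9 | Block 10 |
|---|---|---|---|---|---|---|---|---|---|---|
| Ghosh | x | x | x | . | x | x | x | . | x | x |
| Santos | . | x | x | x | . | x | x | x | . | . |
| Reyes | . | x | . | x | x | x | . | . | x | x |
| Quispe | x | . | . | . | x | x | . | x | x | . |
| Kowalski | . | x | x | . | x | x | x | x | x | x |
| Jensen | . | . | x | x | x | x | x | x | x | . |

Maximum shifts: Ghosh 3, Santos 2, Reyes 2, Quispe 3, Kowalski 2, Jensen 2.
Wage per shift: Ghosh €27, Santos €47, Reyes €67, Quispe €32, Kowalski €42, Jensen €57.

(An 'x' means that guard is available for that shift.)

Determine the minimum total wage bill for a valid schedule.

Picking the cheapest available guard for each shift independently would cost €359, but that ignores the shift limits.
An optimal schedule: Block 1→Ghosh, Block 2→Ghosh, Block 3→Kowalski, Block 4→Santos, Block 5→Quispe+Jensen, Block 6→Santos, Block 7→Kowalski, Block 8→Quispe, Block 9→Quispe+Jensen, Block 10→Ghosh.
Total: 27 + 27 + 42 + 47 + 32 + 57 + 47 + 42 + 32 + 32 + 57 + 27 = €469.

€469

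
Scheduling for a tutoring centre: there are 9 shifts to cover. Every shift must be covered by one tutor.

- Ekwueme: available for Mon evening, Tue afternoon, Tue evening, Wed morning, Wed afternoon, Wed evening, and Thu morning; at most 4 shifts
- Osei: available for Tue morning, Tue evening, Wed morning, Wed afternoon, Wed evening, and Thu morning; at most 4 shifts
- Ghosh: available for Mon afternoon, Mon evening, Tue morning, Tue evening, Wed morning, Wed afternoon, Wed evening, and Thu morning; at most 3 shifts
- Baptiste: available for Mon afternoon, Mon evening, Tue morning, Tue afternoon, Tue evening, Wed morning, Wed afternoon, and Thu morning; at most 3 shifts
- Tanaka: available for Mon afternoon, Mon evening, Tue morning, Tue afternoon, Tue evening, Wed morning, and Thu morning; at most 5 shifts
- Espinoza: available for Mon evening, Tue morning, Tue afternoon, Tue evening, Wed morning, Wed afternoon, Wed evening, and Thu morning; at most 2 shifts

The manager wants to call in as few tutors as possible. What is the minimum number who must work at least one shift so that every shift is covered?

9 slots to fill and no one can take more than 5, so at least ⌈9/5⌉ = 2 tutors are needed.
Ekwueme and Tanaka alone can cover everything: Mon afternoon→Tanaka, Mon evening→Ekwueme, Tue morning→Tanaka, Tue afternoon→Ekwueme, Tue evening→Tanaka, Wed morning→Tanaka, Wed afternoon→Ekwueme, Wed evening→Ekwueme, Thu morning→Tanaka.

2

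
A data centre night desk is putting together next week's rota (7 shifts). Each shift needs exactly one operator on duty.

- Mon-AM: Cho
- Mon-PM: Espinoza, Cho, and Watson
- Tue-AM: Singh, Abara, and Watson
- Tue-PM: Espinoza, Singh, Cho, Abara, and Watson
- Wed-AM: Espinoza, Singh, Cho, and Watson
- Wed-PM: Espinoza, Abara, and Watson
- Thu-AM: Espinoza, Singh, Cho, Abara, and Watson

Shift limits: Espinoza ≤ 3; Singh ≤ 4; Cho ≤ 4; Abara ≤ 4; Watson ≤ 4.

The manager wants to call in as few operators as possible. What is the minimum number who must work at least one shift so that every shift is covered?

2

7 slots to fill and no one can take more than 4, so at least ⌈7/4⌉ = 2 operators are needed.
Cho and Abara alone can cover everything: Mon-AM→Cho, Mon-PM→Cho, Tue-AM→Abara, Tue-PM→Cho, Wed-AM→Cho, Wed-PM→Abara, Thu-AM→Abara.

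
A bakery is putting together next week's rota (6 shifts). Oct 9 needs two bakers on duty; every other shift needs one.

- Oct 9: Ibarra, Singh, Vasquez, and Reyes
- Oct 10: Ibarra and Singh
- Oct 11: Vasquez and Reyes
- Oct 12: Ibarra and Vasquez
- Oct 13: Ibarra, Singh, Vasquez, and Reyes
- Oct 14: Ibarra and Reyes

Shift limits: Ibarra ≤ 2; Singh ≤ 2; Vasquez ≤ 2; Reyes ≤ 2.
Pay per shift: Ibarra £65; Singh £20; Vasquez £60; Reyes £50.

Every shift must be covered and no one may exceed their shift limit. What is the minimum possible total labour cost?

Picking the cheapest available baker for each shift independently would cost £270, but that ignores the shift limits.
An optimal schedule: Oct 9→Vasquez+Ibarra, Oct 10→Singh, Oct 11→Reyes, Oct 12→Vasquez, Oct 13→Singh, Oct 14→Reyes.
Total: 60 + 65 + 20 + 50 + 60 + 20 + 50 = £325.

£325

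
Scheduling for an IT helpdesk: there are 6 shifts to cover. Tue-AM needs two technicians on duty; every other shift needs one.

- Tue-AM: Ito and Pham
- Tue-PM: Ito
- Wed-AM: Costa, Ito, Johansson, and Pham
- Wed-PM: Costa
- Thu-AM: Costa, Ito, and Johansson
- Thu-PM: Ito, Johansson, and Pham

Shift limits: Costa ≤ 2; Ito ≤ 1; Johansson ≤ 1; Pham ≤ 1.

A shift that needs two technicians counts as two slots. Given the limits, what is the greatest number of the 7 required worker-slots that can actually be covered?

Total capacity across all technicians is 2+1+1+1 = 5, and 7 slots are needed, so at most 5 can be filled.
An assignment achieving 5: Tue-AM→Pham, Tue-PM→Ito, Wed-PM→Costa, Thu-AM→Costa, Thu-PM→Johansson.
Loads: Costa 2/2, Ito 1/1, Johansson 1/1, Pham 1/1.

5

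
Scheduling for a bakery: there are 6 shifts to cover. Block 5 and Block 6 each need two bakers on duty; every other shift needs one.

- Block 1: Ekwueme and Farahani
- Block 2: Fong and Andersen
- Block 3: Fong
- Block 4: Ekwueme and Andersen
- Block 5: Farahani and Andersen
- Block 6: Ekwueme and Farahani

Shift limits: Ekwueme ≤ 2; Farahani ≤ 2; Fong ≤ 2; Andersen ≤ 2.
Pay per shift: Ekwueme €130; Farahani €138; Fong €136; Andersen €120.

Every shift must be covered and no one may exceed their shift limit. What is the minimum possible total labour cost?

€1048

Block 3 can only be covered by Fong, so that assignment is forced.
Block 5 can only be covered by Farahani and Andersen, so that assignment is forced.
Block 6 can only be covered by Ekwueme and Farahani, so that assignment is forced.
Picking the cheapest available baker for each shift independently would cost €1032, but that ignores the shift limits.
An optimal schedule: Block 1→Ekwueme, Block 2→Fong, Block 3→Fong, Block 4→Andersen, Block 5→Farahani+Andersen, Block 6→Ekwueme+Farahani.
Total: 130 + 136 + 136 + 120 + 138 + 120 + 130 + 138 = €1048.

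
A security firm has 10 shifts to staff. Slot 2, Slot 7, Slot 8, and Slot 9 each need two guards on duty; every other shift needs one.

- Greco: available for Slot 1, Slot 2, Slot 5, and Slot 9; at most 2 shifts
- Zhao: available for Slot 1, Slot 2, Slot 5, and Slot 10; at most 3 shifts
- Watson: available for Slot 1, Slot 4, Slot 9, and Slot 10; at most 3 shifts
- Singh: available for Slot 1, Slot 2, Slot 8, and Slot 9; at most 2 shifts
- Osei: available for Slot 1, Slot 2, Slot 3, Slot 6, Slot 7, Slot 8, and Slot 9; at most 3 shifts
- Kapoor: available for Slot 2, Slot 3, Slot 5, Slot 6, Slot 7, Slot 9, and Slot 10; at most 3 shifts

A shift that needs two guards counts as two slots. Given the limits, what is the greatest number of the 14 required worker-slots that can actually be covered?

Total capacity across all guards is 2+3+3+2+3+3 = 16, and 14 slots are needed, so at most 14 can be filled.
An assignment achieving 14: Slot 1→Greco, Slot 2→Zhao+Singh, Slot 3→Osei, Slot 4→Watson, Slot 5→Greco, Slot 6→Kapoor, Slot 7→Osei+Kapoor, Slot 8→Singh+Osei, Slot 9→Watson+Kapoor, Slot 10→Zhao.
Loads: Greco 2/2, Zhao 2/3, Watson 2/3, Singh 2/2, Osei 3/3, Kapoor 3/3.

14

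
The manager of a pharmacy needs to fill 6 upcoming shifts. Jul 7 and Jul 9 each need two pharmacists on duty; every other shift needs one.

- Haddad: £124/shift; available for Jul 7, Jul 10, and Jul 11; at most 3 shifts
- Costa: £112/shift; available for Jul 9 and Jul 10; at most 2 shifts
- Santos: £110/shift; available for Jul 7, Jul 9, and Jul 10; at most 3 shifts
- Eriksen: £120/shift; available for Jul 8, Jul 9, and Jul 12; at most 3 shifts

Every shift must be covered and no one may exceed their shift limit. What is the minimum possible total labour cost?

Jul 7 can only be covered by Haddad and Santos, so that assignment is forced.
Jul 8 can only be covered by Eriksen, so that assignment is forced.
Jul 11 can only be covered by Haddad, so that assignment is forced.
Picking the cheapest available pharmacist for each shift independently would cost £930, and that bound is achievable.
An optimal schedule: Jul 7→Santos+Haddad, Jul 8→Eriksen, Jul 9→Santos+Costa, Jul 10→Santos, Jul 11→Haddad, Jul 12→Eriksen.
Total: 110 + 124 + 120 + 110 + 112 + 110 + 124 + 120 = £930.

£930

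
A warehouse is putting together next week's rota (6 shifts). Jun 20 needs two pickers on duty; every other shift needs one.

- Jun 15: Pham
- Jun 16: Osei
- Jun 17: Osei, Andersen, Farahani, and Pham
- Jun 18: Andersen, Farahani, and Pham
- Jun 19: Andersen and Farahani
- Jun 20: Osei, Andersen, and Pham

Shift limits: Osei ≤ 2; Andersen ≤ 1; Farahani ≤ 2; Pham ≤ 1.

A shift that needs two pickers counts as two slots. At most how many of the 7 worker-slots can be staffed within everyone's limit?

6

Total capacity across all pickers is 2+1+2+1 = 6, and 7 slots are needed, so at most 6 can be filled.
An assignment achieving 6: Jun 15→Pham, Jun 16→Osei, Jun 17→Farahani, Jun 18→Farahani, Jun 19→Andersen, Jun 20→Osei.
Loads: Osei 2/2, Andersen 1/1, Farahani 2/2, Pham 1/1.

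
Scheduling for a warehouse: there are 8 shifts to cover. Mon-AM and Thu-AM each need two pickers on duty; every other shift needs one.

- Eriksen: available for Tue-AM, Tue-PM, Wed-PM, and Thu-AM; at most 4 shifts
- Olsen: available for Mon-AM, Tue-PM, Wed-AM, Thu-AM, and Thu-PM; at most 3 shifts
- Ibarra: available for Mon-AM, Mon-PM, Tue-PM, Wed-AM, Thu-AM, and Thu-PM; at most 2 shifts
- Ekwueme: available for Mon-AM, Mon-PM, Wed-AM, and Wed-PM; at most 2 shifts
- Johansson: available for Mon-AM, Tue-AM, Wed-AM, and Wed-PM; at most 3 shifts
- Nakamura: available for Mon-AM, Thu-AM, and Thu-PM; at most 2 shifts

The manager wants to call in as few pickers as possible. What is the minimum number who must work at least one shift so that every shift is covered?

4

10 slots to fill and no one can take more than 4, so at least ⌈10/4⌉ = 3 pickers are needed.
No set of 3 pickers can cover every shift (each such set leaves at least one shift with no one available or exceeds a cap).
Eriksen, Olsen, Ibarra, and Ekwueme alone can cover everything: Mon-AM→Olsen+Ibarra, Mon-PM→Ibarra, Tue-AM→Eriksen, Tue-PM→Eriksen, Wed-AM→Ekwueme, Wed-PM→Eriksen, Thu-AM→Eriksen+Olsen, Thu-PM→Olsen.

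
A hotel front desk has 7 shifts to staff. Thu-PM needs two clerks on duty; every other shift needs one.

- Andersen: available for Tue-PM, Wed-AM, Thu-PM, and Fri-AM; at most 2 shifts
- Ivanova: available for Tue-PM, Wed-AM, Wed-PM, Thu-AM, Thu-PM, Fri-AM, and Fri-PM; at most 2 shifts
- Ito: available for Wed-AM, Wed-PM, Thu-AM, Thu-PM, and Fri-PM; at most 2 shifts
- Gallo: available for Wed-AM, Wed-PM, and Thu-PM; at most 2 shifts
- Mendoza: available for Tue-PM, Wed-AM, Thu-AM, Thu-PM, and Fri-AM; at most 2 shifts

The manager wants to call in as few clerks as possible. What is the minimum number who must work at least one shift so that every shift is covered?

8 slots to fill and no one can take more than 2, so at least ⌈8/2⌉ = 4 clerks are needed.
Andersen, Ivanova, Ito, and Gallo alone can cover everything: Tue-PM→Andersen, Wed-AM→Gallo, Wed-PM→Ito, Thu-AM→Ivanova, Thu-PM→Ito+Gallo, Fri-AM→Andersen, Fri-PM→Ivanova.

4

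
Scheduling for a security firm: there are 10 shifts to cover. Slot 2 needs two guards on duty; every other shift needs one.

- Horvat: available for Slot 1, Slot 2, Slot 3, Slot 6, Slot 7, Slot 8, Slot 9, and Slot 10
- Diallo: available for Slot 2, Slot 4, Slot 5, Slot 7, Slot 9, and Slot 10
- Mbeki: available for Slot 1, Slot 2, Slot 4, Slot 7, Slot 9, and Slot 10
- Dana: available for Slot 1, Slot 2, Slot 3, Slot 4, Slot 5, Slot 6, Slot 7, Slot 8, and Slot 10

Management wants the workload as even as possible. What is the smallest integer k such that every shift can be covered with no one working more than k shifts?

With 4 guards and 11 worker-slots to fill, someone must work at least ⌈11/4⌉ = 3 shifts, so k ≥ 3.
k = 3 works: Slot 1→Mbeki, Slot 2→Mbeki+Dana, Slot 3→Horvat, Slot 4→Diallo, Slot 5→Diallo, Slot 6→Horvat, Slot 7→Mbeki, Slot 8→Horvat, Slot 9→Diallo, Slot 10→Dana.
Loads: Horvat 3, Diallo 3, Mbeki 3, Dana 2 — all ≤ 3.

3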